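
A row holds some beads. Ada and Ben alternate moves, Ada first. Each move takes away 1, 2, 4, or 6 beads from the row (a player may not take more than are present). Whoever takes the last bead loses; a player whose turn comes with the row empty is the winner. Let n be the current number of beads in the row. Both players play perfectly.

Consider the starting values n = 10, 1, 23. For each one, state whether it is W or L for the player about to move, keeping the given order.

10: W, 1: L, 23: W

Work bottom-up. With no move the player to move wins. Otherwise the position is W if at least one move leads to an L position for the opponent, and L if every move leads to a W.
n=0: no move; the opponent has just taken the last bead and therefore loses → W
n=1: L (sole option 0(W) is W)
n=2: W (go to 1, an L position)
n=3: W (go to 1, an L position)
n=4: L (options 3(W), 2(W), 0(W) are all W)
n=5: W (go to 4, an L position)
n=6: W (go to 4, an L position)
n=7: W (go to 1, an L position)
n=8: W (go to 4, an L position)
n=9: L (options 8(W), 7(W), 5(W), 3(W) are all W)
n=10: W (go to 9, an L position)
n=11: W (go to 9, an L position)
n=12: L (options 11(W), 10(W), 8(W), 6(W) are all W)
n=13: W (go to 12, an L position)
n=14: W (go to 12, an L position)
n=15: W (go to 9, an L position)
n=16: W (go to 12, an L position)
n=17: L (options 16(W), 15(W), 13(W), 11(W) are all W)
n=18: W (go to 17, an L position)
n=19: W (go to 17, an L position)
n=20: L (options 19(W), 18(W), 16(W), 14(W) are all W)
n=21: W (go to 20, an L position)
n=22: W (go to 20, an L position)
n=23: W (go to 17, an L position)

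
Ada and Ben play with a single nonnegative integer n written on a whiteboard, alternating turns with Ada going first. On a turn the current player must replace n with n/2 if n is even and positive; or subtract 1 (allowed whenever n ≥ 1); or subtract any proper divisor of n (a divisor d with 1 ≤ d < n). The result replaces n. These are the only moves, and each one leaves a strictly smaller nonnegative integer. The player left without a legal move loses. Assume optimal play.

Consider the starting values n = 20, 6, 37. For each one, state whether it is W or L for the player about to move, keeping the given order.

Positions with no move are L. A position that does have a move is losing for the player to move precisely when every available move leads to a winning position for the opponent. Fill in the labels:
n=0: no move → L
n=1: can move to 0, which is L ⇒ W
n=2: the only move is to 1(W), a W ⇒ L
n=3: can move to 2, which is L ⇒ W
n=4: can move to 2, which is L ⇒ W
n=5: the only move is to 4(W), a W ⇒ L
n=6: can move to 5, which is L ⇒ W
n=7: the only move is to 6(W), a W ⇒ L
n=8: can move to 7, which is L ⇒ W
n=9: moves to 6(W), 8(W); every one is W ⇒ L
n=10: can move to 5, which is L ⇒ W
n=11: the only move is to 10(W), a W ⇒ L
n=12: can move to 9, which is L ⇒ W
n=13: the only move is to 12(W), a W ⇒ L
n=14: can move to 7, which is L ⇒ W
n=15: moves to 10(W), 12(W), 14(W); every one is W ⇒ L
n=16: can move to 15, which is L ⇒ W
n=17: the only move is to 16(W), a W ⇒ L
n=18: can move to 9, which is L ⇒ W
n=19: the only move is to 18(W), a W ⇒ L
n=20: can move to 15, which is L ⇒ W
n=21: moves to 14(W), 18(W), 20(W); every one is W ⇒ L
n=22: can move to 11, which is L ⇒ W
n=23: the only move is to 22(W), a W ⇒ L
n=24: can move to 21, which is L ⇒ W
n=25: moves to 20(W), 24(W); every one is W ⇒ L
n=26: can move to 13, which is L ⇒ W
n=27: moves to 18(W), 24(W), 26(W); every one is W ⇒ L
n=28: can move to 21, which is L ⇒ W
n=29: the only move is to 28(W), a W ⇒ L
n=30: can move to 15, which is L ⇒ W
n=31: the only move is to 30(W), a W ⇒ L
n=32: can move to 31, which is L ⇒ W
n=33: moves to 22(W), 30(W), 32(W); every one is W ⇒ L
n=34: can move to 17, which is L ⇒ W
n=35: moves to 28(W), 30(W), 34(W); every one is W ⇒ L
n=36: can move to 27, which is L ⇒ W
n=37: the only move is to 36(W), a W ⇒ L

20: W, 6: W, 37: L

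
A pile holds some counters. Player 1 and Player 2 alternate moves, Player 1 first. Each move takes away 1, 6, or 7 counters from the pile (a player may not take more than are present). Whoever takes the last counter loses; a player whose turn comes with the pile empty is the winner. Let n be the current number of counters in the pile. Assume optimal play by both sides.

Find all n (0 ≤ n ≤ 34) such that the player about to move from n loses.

1, 3, 5, 13, 15, 17, 25, 27, 29

Use the standard recursion: the mover wins at a terminal position; elsewhere, the mover wins exactly when some move hands the opponent an L position.
n=0: no move; the opponent has just taken the last counter and therefore loses → W
n=1: L (sole option 0(W) is W)
n=2: W (go to 1, an L position)
n=3: L (sole option 2(W) is W)
n=4: W (go to 3, an L position)
n=5: L (sole option 4(W) is W)
n=6: W (go to 5, an L position)
n=7: W (go to 1, an L position)
n=8: W (go to 1, an L position)
n=9: W (go to 3, an L position)
n=10: W (go to 3, an L position)
n=11: W (go to 5, an L position)
n=12: W (go to 5, an L position)
n=13: L (options 12(W), 7(W), 6(W) are all W)
n=14: W (go to 13, an L position)
n=15: L (options 14(W), 9(W), 8(W) are all W)
n=16: W (go to 15, an L position)
n=17: L (options 16(W), 11(W), 10(W) are all W)
n=18: W (go to 17, an L position)
n=19: W (go to 13, an L position)
n=20: W (go to 13, an L position)
n=21: W (go to 15, an L position)
n=22: W (go to 15, an L position)
n=23: W (go to 17, an L position)
n=24: W (go to 17, an L position)
n=25: L (options 24(W), 19(W), 18(W) are all W)
n=26: W (go to 25, an L position)
n=27: L (options 26(W), 21(W), 20(W) are all W)
n=28: W (go to 27, an L position)
n=29: L (options 28(W), 23(W), 22(W) are all W)
n=30: W (go to 29, an L position)
n=31: W (go to 25, an L position)
n=32: W (go to 25, an L position)
n=33: W (go to 27, an L position)
n=34: W (go to 27, an L position)
The losing starting values of n are exactly the entries labelled L in this table (9 of them).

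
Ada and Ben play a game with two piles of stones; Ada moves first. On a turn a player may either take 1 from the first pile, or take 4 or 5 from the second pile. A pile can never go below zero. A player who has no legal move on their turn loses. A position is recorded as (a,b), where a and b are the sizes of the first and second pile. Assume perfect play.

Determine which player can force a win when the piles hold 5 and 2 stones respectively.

Compute win/loss labels from the base case upward. A position with no move is L. Any other position is W if it can reach an L in one move, else L.
No move ever increases a pile, so every position that can arise here has a ≤ 5 and b ≤ 2; it is enough to label the cells with 0 ≤ a ≤ 5 and 0 ≤ b ≤ 2.
Every move lowers a or b (never raises either), so fill the grid row by row in increasing a, and left to right within a row: each cell's successors are then already labelled.
      b=0  b=1  b=2
a=0:    L    L    L
a=1:    W    W    W
a=2:    L    L    L
a=3:    W    W    W
a=4:    L    L    L
a=5:    W    W    W
Cells with no legal move (terminal, hence L): (0,0), (0,1), (0,2).
The remaining L cells, each justified by listing all of its moves:
(2,0): →(1,0)(W) only, which is W, so L
(2,1): →(1,1)(W) only, which is W, so L
(2,2): →(1,2)(W) only, which is W, so L
(4,0): →(3,0)(W) only, which is W, so L
(4,1): →(3,1)(W) only, which is W, so L
(4,2): →(3,2)(W) only, which is W, so L
Every other cell has at least one move into one of the L cells above, so it is W.
The starting position (5,2) is W: Ada should move to (4,2), handing over an L position.

Ada wins.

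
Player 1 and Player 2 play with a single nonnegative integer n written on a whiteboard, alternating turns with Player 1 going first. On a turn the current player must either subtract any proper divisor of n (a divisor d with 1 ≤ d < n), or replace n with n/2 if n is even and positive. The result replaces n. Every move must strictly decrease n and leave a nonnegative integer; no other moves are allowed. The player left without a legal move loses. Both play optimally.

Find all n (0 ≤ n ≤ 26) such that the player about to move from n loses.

Build the W/L table. Terminal = L. A non-terminal position is W if it has a move to some L; otherwise it is L.
n=0: no move → L
n=1: no move → L
n=2: can move to 1, which is L ⇒ W
n=3: the only move is to 2(W), a W ⇒ L
n=4: can move to 3, which is L ⇒ W
n=5: the only move is to 4(W), a W ⇒ L
n=6: can move to 3, which is L ⇒ W
n=7: the only move is to 6(W), a W ⇒ L
n=8: can move to 7, which is L ⇒ W
n=9: moves to 6(W), 8(W); every one is W ⇒ L
n=10: can move to 5, which is L ⇒ W
n=11: the only move is to 10(W), a W ⇒ L
n=12: can move to 9, which is L ⇒ W
n=13: the only move is to 12(W), a W ⇒ L
n=14: can move to 7, which is L ⇒ W
n=15: moves to 10(W), 12(W), 14(W); every one is W ⇒ L
n=16: can move to 15, which is L ⇒ W
n=17: the only move is to 16(W), a W ⇒ L
n=18: can move to 9, which is L ⇒ W
n=19: the only move is to 18(W), a W ⇒ L
n=20: can move to 15, which is L ⇒ W
n=21: moves to 14(W), 18(W), 20(W); every one is W ⇒ L
n=22: can move to 11, which is L ⇒ W
n=23: the only move is to 22(W), a W ⇒ L
n=24: can move to 21, which is L ⇒ W
n=25: moves to 20(W), 24(W); every one is W ⇒ L
n=26: can move to 13, which is L ⇒ W
Reading off the rows marked L gives the requested list; there are 14 such values of n.

0, 1, 3, 5, 7, 9, 11, 13, 15, 17, 19, 21, 23, 25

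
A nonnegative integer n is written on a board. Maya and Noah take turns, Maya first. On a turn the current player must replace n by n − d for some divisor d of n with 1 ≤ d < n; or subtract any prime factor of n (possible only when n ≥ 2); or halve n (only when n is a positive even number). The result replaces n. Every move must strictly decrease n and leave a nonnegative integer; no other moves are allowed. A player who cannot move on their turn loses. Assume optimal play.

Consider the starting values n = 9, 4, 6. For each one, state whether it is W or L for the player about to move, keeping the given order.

Build the W/L table. Terminal = L. A non-terminal position is W if it has a move to some L; otherwise it is L.
n=0: no move → L
n=1: no move → L
n=2: reaches L-position 0 → W
n=3: reaches L-position 0 → W
n=4: only reaches 2(W), 3(W), all W → L
n=5: reaches L-position 0 → W
n=6: reaches L-position 4 → W
n=7: reaches L-position 0 → W
n=8: reaches L-position 4 → W
n=9: only reaches 6(W), 8(W), all W → L

9: L, 4: L, 6: W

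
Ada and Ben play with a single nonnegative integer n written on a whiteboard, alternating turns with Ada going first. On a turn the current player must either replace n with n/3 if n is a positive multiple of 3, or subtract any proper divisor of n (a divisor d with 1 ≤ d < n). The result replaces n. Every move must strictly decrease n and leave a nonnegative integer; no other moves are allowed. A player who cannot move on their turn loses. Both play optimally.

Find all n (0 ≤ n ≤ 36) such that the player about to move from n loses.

Classify positions by backward induction: terminal positions (no move available) are L. From any other position, the mover wins iff some move reaches an L.
n=0: no move → L
n=1: no move → L
n=2: reaches L-position 1 → W
n=3: reaches L-position 1 → W
n=4: only reaches 2(W), 3(W), all W → L
n=5: reaches L-position 4 → W
n=6: reaches L-position 4 → W
n=7: only reaches 6(W), which is W → L
n=8: reaches L-position 4 → W
n=9: only reaches 3(W), 6(W), 8(W), all W → L
n=10: reaches L-position 9 → W
n=11: only reaches 10(W), which is W → L
n=12: reaches L-position 4 → W
n=13: only reaches 12(W), which is W → L
n=14: reaches L-position 7 → W
n=15: only reaches 5(W), 10(W), 12(W), 14(W), all W → L
n=16: reaches L-position 15 → W
n=17: only reaches 16(W), which is W → L
n=18: reaches L-position 9 → W
n=19: only reaches 18(W), which is W → L
n=20: reaches L-position 15 → W
n=21: reaches L-position 7 → W
n=22: reaches L-position 11 → W
n=23: only reaches 22(W), which is W → L
n=24: reaches L-position 23 → W
n=25: only reaches 20(W), 24(W), all W → L
n=26: reaches L-position 13 → W
n=27: reaches L-position 9 → W
n=28: only reaches 14(W), 21(W), 24(W), 26(W), 27(W), all W → L
n=29: reaches L-position 28 → W
n=30: reaches L-position 15 → W
n=31: only reaches 30(W), which is W → L
n=32: reaches L-position 28 → W
n=33: reaches L-position 11 → W
n=34: reaches L-position 17 → W
n=35: reaches L-position 28 → W
n=36: only reaches 12(W), 18(W), 24(W), 27(W), 30(W), 32(W), 33(W), 34(W), 35(W), all W → L
Reading off the rows marked L gives the requested list; there are 15 such values of n.

0, 1, 4, 7, 9, 11, 13, 15, 17, 19, 23, 25, 28, 31, 36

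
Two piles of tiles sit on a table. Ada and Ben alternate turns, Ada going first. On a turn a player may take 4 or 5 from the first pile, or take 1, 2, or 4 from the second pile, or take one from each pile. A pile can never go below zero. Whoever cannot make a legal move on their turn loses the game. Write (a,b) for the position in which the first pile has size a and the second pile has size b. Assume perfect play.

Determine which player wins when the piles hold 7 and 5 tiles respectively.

Work bottom-up. With no move the player to move loses. Otherwise the position is W if at least one move leads to an L position for the opponent, and L if every move leads to a W.
No move ever increases a pile, so every position that can arise here has a ≤ 7 and b ≤ 5; it is enough to label the cells with 0 ≤ a ≤ 7 and 0 ≤ b ≤ 5.
Every move lowers a or b (never raises either), so fill the grid row by row in increasing a, and left to right within a row: each cell's successors are then already labelled.
      b=0  b=1  b=2  b=3  b=4  b=5
a=0:    L    W    W    L    W    W
a=1:    L    W    W    L    W    W
a=2:    L    W    W    L    W    W
a=3:    L    W    W    L    W    W
a=4:    W    W    L    W    W    L
a=5:    W    L    W    W    L    W
a=6:    W    L    W    W    L    W
a=7:    W    L    W    W    L    W
Cells with no legal move (terminal, hence L): (0,0), (1,0), (2,0), (3,0).
The remaining L cells, each justified by listing all of its moves:
(0,3): moves to (0,2)(W), (0,1)(W); every one is W ⇒ L
(1,3): moves to (1,2)(W), (1,1)(W), (0,2)(W); every one is W ⇒ L
(2,3): moves to (2,2)(W), (2,1)(W), (1,2)(W); every one is W ⇒ L
(3,3): moves to (3,2)(W), (3,1)(W), (2,2)(W); every one is W ⇒ L
(4,2): moves to (0,2)(W), (4,1)(W), (4,0)(W), (3,1)(W); every one is W ⇒ L
(4,5): moves to (0,5)(W), (4,4)(W), (4,3)(W), (4,1)(W), (3,4)(W); every one is W ⇒ L
(5,1): moves to (1,1)(W), (0,1)(W), (5,0)(W), (4,0)(W); every one is W ⇒ L
(5,4): moves to (1,4)(W), (0,4)(W), (5,3)(W), (5,2)(W), (5,0)(W), (4,3)(W); every one is W ⇒ L
(6,1): moves to (2,1)(W), (1,1)(W), (6,0)(W), (5,0)(W); every one is W ⇒ L
(6,4): moves to (2,4)(W), (1,4)(W), (6,3)(W), (6,2)(W), (6,0)(W), (5,3)(W); every one is W ⇒ L
(7,1): moves to (3,1)(W), (2,1)(W), (7,0)(W), (6,0)(W); every one is W ⇒ L
(7,4): moves to (3,4)(W), (2,4)(W), (7,3)(W), (7,2)(W), (7,0)(W), (6,3)(W); every one is W ⇒ L
Every other cell has at least one move into one of the L cells above, so it is W.
From (7,5) Ada can move to (7,4), reaching an L position.

Ada wins.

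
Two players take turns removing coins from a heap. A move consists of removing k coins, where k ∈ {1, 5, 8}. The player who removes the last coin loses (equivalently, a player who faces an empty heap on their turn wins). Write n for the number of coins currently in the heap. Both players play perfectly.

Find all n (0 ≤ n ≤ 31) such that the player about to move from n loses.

Work bottom-up. With no move the player to move wins. Otherwise the position is W if at least one move leads to an L position for the opponent, and L if every move leads to a W.
n=0: no move; the opponent has just taken the last coin and therefore loses → W
n=1: L (sole option 0(W) is W)
n=2: W (go to 1, an L position)
n=3: L (sole option 2(W) is W)
n=4: W (go to 3, an L position)
n=5: L (options 4(W), 0(W) are all W)
n=6: W (go to 5, an L position)
n=7: L (options 6(W), 2(W) are all W)
n=8: W (go to 7, an L position)
n=9: W (go to 1, an L position)
n=10: W (go to 5, an L position)
n=11: W (go to 3, an L position)
n=12: W (go to 7, an L position)
n=13: W (go to 5, an L position)
n=14: L (options 13(W), 9(W), 6(W) are all W)
n=15: W (go to 14, an L position)
n=16: L (options 15(W), 11(W), 8(W) are all W)
n=17: W (go to 16, an L position)
n=18: L (options 17(W), 13(W), 10(W) are all W)
n=19: W (go to 18, an L position)
n=20: L (options 19(W), 15(W), 12(W) are all W)
n=21: W (go to 20, an L position)
n=22: W (go to 14, an L position)
n=23: W (go to 18, an L position)
n=24: W (go to 16, an L position)
n=25: W (go to 20, an L position)
n=26: W (go to 18, an L position)
n=27: L (options 26(W), 22(W), 19(W) are all W)
n=28: W (go to 27, an L position)
n=29: L (options 28(W), 24(W), 21(W) are all W)
n=30: W (go to 29, an L position)
n=31: L (options 30(W), 26(W), 23(W) are all W)
The losing starting values of n are exactly the entries labelled L in this table (11 of them).

1, 3, 5, 7, 14, 16, 18, 20, 27, 29, 31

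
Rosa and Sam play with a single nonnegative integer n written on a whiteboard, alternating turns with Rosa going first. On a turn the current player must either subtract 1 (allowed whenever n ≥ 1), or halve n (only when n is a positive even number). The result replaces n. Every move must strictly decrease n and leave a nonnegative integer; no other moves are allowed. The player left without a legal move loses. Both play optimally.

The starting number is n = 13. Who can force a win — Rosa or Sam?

Sam wins.

Use the standard recursion: the mover loses at a terminal position; elsewhere, the mover wins exactly when some move hands the opponent an L position.
n=0: no move → L
n=1: reaches L-position 0 → W
n=2: only reaches 1(W), which is W → L
n=3: reaches L-position 2 → W
n=4: reaches L-position 2 → W
n=5: only reaches 4(W), which is W → L
n=6: reaches L-position 5 → W
n=7: only reaches 6(W), which is W → L
n=8: reaches L-position 7 → W
n=9: only reaches 8(W), which is W → L
n=10: reaches L-position 5 → W
n=11: only reaches 10(W), which is W → L
n=12: reaches L-position 11 → W
n=13: only reaches 12(W), which is W → L
The starting position 13 is L: whatever Rosa does, the opponent receives a W position.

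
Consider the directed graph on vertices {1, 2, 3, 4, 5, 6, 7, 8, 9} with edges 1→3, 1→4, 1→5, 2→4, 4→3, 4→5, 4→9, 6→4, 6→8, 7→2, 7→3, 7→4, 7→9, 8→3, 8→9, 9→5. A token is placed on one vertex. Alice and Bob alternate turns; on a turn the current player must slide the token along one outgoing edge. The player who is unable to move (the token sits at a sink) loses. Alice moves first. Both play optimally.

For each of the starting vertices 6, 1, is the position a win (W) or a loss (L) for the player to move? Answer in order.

6: L, 1: W

Compute win/loss labels from the base case upward. A position with no move is L. Any other position is W if it can reach an L in one move, else L.
Every edge goes from a vertex to one that appears earlier in the order 5, 3, 9, 4, 8, 6, 2, 7, 1, so processing vertices in that order labels each vertex after all of its successors.
5: no outgoing edge → L
3: no outgoing edge → L
9: →5(L), so W
4: →3(L), so W
8: →3(L), so W
6: →8(W), 4(W) — all W, so L
2: →4(W) only, which is W, so L
7: →2(L), so W
1: →3(L), so W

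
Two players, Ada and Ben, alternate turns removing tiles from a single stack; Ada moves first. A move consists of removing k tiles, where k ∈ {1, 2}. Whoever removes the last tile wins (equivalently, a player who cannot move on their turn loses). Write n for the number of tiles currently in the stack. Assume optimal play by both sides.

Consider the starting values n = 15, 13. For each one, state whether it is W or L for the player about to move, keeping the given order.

15: L, 13: W

Classify positions by backward induction: terminal positions (no move available) are L. From any other position, the mover wins iff some move reaches an L.
n=0: no move → L
n=1: →0(L), so W
n=2: →0(L), so W
n=3: →2(W), 1(W) — all W, so L
n=4: →3(L), so W
n=5: →3(L), so W
n=6: →5(W), 4(W) — all W, so L
n=7: →6(L), so W
n=8: →6(L), so W
n=9: →8(W), 7(W) — all W, so L
n=10: →9(L), so W
n=11: →9(L), so W
n=12: →11(W), 10(W) — all W, so L
n=13: →12(L), so W
n=14: →12(L), so W
n=15: →14(W), 13(W) — all W, so L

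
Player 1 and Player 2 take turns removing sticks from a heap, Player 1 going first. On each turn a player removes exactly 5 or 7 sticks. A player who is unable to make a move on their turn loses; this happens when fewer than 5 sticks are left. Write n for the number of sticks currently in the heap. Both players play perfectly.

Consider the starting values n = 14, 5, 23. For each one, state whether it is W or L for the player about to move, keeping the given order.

Compute win/loss labels from the base case upward. A position with no move is L. Any other position is W if it can reach an L in one move, else L.
n=0: no move → L
n=1: no move → L
n=2: no move → L
n=3: no move → L
n=4: no move → L
n=5: can move to 0, which is L ⇒ W
n=6: can move to 1, which is L ⇒ W
n=7: can move to 2, which is L ⇒ W
n=8: can move to 3, which is L ⇒ W
n=9: can move to 4, which is L ⇒ W
n=10: can move to 3, which is L ⇒ W
n=11: can move to 4, which is L ⇒ W
n=12: moves to 7(W), 5(W); every one is W ⇒ L
n=13: moves to 8(W), 6(W); every one is W ⇒ L
n=14: moves to 9(W), 7(W); every one is W ⇒ L
n=15: moves to 10(W), 8(W); every one is W ⇒ L
n=16: moves to 11(W), 9(W); every one is W ⇒ L
n=17: can move to 12, which is L ⇒ W
n=18: can move to 13, which is L ⇒ W
n=19: can move to 14, which is L ⇒ W
n=20: can move to 15, which is L ⇒ W
n=21: can move to 16, which is L ⇒ W
n=22: can move to 15, which is L ⇒ W
n=23: can move to 16, which is L ⇒ W

14: L, 5: W, 23: W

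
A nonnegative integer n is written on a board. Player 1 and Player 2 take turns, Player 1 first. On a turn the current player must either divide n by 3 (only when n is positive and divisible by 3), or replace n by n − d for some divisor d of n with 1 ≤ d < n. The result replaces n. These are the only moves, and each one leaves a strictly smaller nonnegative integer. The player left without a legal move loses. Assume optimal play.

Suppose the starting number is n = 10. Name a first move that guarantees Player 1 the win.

Label each position W (a win for the player to move) or L (a loss). A position with no legal move is L; any other position is W exactly when some move reaches an L, and L when every move reaches a W.
n=0: no move → L
n=1: no move → L
n=2: can move to 1, which is L ⇒ W
n=3: can move to 1, which is L ⇒ W
n=4: moves to 2(W), 3(W); every one is W ⇒ L
n=5: can move to 4, which is L ⇒ W
n=6: can move to 4, which is L ⇒ W
n=7: the only move is to 6(W), a W ⇒ L
n=8: can move to 4, which is L ⇒ W
n=9: moves to 3(W), 6(W), 8(W); every one is W ⇒ L
n=10: can move to 9, which is L ⇒ W
From 10, the L positions reachable in one move are: 9.

Move to 9.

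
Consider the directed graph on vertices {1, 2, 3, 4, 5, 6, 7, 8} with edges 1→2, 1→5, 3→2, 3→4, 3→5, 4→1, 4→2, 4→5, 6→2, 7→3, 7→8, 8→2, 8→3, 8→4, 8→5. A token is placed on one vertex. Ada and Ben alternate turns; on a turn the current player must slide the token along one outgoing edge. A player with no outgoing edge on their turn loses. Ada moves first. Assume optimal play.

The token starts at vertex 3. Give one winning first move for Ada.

Move to 5.

Label each position W (a win for the player to move) or L (a loss). A position with no legal move is L; any other position is W exactly when some move reaches an L, and L when every move reaches a W.
Every edge goes from a vertex to one that appears earlier in the order 2, 5, 1, 4, 3, 8, 7, 6, so processing vertices in that order labels each vertex after all of its successors.
2: no outgoing edge → L
5: no outgoing edge → L
1: W (go to 5, an L position)
4: W (go to 5, an L position)
3: W (go to 5, an L position)
8: W (go to 5, an L position)
7: L (options 8(W), 3(W) are all W)
6: W (go to 2, an L position)
From 3, the L positions reachable in one move are: 5, 2. Any move reaching one of these is winning.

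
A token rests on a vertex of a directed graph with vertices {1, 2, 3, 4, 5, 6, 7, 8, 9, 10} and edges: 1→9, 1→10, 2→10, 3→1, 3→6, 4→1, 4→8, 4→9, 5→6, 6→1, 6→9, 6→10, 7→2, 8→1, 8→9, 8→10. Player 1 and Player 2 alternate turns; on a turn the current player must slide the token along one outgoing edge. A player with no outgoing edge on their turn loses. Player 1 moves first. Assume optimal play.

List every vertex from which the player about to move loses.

3, 5, 7, 9, 10

Compute win/loss labels from the base case upward. A position with no move is L. Any other position is W if it can reach an L in one move, else L.
Every edge goes from a vertex to one that appears earlier in the order 10, 9, 1, 6, 2, 8, 4, 7, 5, 3, so processing vertices in that order labels each vertex after all of its successors.
10: no outgoing edge → L
9: no outgoing edge → L
1: can move to 9, which is L ⇒ W
6: can move to 9, which is L ⇒ W
2: can move to 10, which is L ⇒ W
8: can move to 9, which is L ⇒ W
4: can move to 9, which is L ⇒ W
7: the only move is to 2(W), a W ⇒ L
5: the only move is to 6(W), a W ⇒ L
3: moves to 6(W), 1(W); every one is W ⇒ L
The losing starting vertices are exactly the entries labelled L in this table (5 of them).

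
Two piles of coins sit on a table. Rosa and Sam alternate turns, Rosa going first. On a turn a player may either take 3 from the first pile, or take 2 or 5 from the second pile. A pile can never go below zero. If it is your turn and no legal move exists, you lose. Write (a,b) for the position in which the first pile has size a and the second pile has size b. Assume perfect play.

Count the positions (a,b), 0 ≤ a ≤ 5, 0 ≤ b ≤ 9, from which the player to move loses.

Label each position W (a win for the player to move) or L (a loss). A position with no legal move is L; any other position is W exactly when some move reaches an L, and L when every move reaches a W.
Every move lowers a or b (never raises either), so fill the grid row by row in increasing a, and left to right within a row: each cell's successors are then already labelled.
      b=0  b=1  b=2  b=3  b=4  b=5  b=6  b=7  b=8  b=9
a=0:    L    L    W    W    L    W    W    L    L    W
a=1:    L    L    W    W    L    W    W    L    L    W
a=2:    L    L    W    W    L    W    W    L    L    W
a=3:    W    W    L    L    W    W    L    W    W    L
a=4:    W    W    L    L    W    W    L    W    W    L
a=5:    W    W    L    L    W    W    L    W    W    L
Cells with no legal move (terminal, hence L): (0,0), (0,1), (1,0), (1,1), (2,0), (2,1).
The remaining L cells, each justified by listing all of its moves:
(0,4): L (sole option (0,2)(W) is W)
(0,7): L (options (0,5)(W), (0,2)(W) are all W)
(0,8): L (options (0,6)(W), (0,3)(W) are all W)
(1,4): L (sole option (1,2)(W) is W)
(1,7): L (options (1,5)(W), (1,2)(W) are all W)
(1,8): L (options (1,6)(W), (1,3)(W) are all W)
(2,4): L (sole option (2,2)(W) is W)
(2,7): L (options (2,5)(W), (2,2)(W) are all W)
(2,8): L (options (2,6)(W), (2,3)(W) are all W)
(3,2): L (options (0,2)(W), (3,0)(W) are all W)
(3,3): L (options (0,3)(W), (3,1)(W) are all W)
(3,6): L (options (0,6)(W), (3,4)(W), (3,1)(W) are all W)
(3,9): L (options (0,9)(W), (3,7)(W), (3,4)(W) are all W)
(4,2): L (options (1,2)(W), (4,0)(W) are all W)
(4,3): L (options (1,3)(W), (4,1)(W) are all W)
(4,6): L (options (1,6)(W), (4,4)(W), (4,1)(W) are all W)
(4,9): L (options (1,9)(W), (4,7)(W), (4,4)(W) are all W)
(5,2): L (options (2,2)(W), (5,0)(W) are all W)
(5,3): L (options (2,3)(W), (5,1)(W) are all W)
(5,6): L (options (2,6)(W), (5,4)(W), (5,1)(W) are all W)
(5,9): L (options (2,9)(W), (5,7)(W), (5,4)(W) are all W)
Every other cell has at least one move into one of the L cells above, so it is W.
L cells per row: a=0: 5, a=1: 5, a=2: 5, a=3: 4, a=4: 4, a=5: 4; total 27.

27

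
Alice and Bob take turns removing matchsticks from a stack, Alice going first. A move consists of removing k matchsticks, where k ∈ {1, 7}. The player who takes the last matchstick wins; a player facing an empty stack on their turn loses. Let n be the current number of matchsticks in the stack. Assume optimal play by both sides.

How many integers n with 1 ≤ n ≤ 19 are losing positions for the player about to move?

9

Use the standard recursion: the mover loses at a terminal position; elsewhere, the mover wins exactly when some move hands the opponent an L position.
n=0: no move → L
n=1: →0(L), so W
n=2: →1(W) only, which is W, so L
n=3: →2(L), so W
n=4: →3(W) only, which is W, so L
n=5: →4(L), so W
n=6: →5(W) only, which is W, so L
n=7: →6(L), so W
n=8: →7(W), 1(W) — all W, so L
n=9: →8(L), so W
n=10: →9(W), 3(W) — all W, so L
n=11: →10(L), so W
n=12: →11(W), 5(W) — all W, so L
n=13: →12(L), so W
n=14: →13(W), 7(W) — all W, so L
n=15: →14(L), so W
n=16: →15(W), 9(W) — all W, so L
n=17: →16(L), so W
n=18: →17(W), 11(W) — all W, so L
n=19: →18(L), so W
L entries with 1 ≤ n ≤ 19 (n=0 is outside the asked range and is not counted): n = 2, 4, 6, 8, 10, 12, 14, 16, 18; that makes 9.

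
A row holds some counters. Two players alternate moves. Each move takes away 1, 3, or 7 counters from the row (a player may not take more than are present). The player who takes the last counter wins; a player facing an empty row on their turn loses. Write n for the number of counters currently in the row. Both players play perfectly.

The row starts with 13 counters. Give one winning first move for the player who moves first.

Remove 1, leaving 12.

Positions with no move are L. A position that does have a move is losing for the player to move precisely when every available move leads to a winning position for the opponent. Fill in the labels:
n=0: no move → L
n=1: →0(L), so W
n=2: →1(W) only, which is W, so L
n=3: →2(L), so W
n=4: →3(W), 1(W) — all W, so L
n=5: →4(L), so W
n=6: →5(W), 3(W) — all W, so L
n=7: →6(L), so W
n=8: →7(W), 5(W), 1(W) — all W, so L
n=9: →8(L), so W
n=10: →9(W), 7(W), 3(W) — all W, so L
n=11: →10(L), so W
n=12: →11(W), 9(W), 5(W) — all W, so L
n=13: →12(L), so W
From 13, the L positions reachable in one move are: 12, 10, 6. Any move reaching one of these is winning.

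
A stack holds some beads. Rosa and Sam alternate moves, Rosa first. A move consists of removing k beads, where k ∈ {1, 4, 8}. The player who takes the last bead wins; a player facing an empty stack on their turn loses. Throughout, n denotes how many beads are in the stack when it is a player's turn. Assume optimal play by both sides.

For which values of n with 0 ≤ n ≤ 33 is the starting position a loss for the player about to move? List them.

0, 2, 5, 7, 12, 14, 17, 19, 24, 26, 29, 31

Label each position W (a win for the player to move) or L (a loss). A position with no legal move is L; any other position is W exactly when some move reaches an L, and L when every move reaches a W.
n=0: no move → L
n=1: reaches L-position 0 → W
n=2: only reaches 1(W), which is W → L
n=3: reaches L-position 2 → W
n=4: reaches L-position 0 → W
n=5: only reaches 4(W), 1(W), all W → L
n=6: reaches L-position 5 → W
n=7: only reaches 6(W), 3(W), all W → L
n=8: reaches L-position 7 → W
n=9: reaches L-position 5 → W
n=10: reaches L-position 2 → W
n=11: reaches L-position 7 → W
n=12: only reaches 11(W), 8(W), 4(W), all W → L
n=13: reaches L-position 12 → W
n=14: only reaches 13(W), 10(W), 6(W), all W → L
n=15: reaches L-position 14 → W
n=16: reaches L-position 12 → W
n=17: only reaches 16(W), 13(W), 9(W), all W → L
n=18: reaches L-position 17 → W
n=19: only reaches 18(W), 15(W), 11(W), all W → L
n=20: reaches L-position 19 → W
n=21: reaches L-position 17 → W
n=22: reaches L-position 14 → W
n=23: reaches L-position 19 → W
n=24: only reaches 23(W), 20(W), 16(W), all W → L
n=25: reaches L-position 24 → W
n=26: only reaches 25(W), 22(W), 18(W), all W → L
n=27: reaches L-position 26 → W
n=28: reaches L-position 24 → W
n=29: only reaches 28(W), 25(W), 21(W), all W → L
n=30: reaches L-position 29 → W
n=31: only reaches 30(W), 27(W), 23(W), all W → L
n=32: reaches L-position 31 → W
n=33: reaches L-position 29 → W
The losing starting values of n are exactly the entries labelled L in this table (12 of them).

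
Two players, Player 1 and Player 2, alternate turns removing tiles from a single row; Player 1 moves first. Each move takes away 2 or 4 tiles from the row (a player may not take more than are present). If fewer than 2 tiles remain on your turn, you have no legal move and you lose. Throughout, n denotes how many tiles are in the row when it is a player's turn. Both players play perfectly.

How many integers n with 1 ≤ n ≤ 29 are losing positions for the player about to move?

9

Work bottom-up. With no move the player to move loses. Otherwise the position is W if at least one move leads to an L position for the opponent, and L if every move leads to a W.
n=0: no move → L
n=1: no move → L
n=2: →0(L), so W
n=3: →1(L), so W
n=4: →0(L), so W
n=5: →1(L), so W
n=6: →4(W), 2(W) — all W, so L
n=7: →5(W), 3(W) — all W, so L
n=8: →6(L), so W
n=9: →7(L), so W
n=10: →6(L), so W
n=11: →7(L), so W
n=12: →10(W), 8(W) — all W, so L
n=13: →11(W), 9(W) — all W, so L
n=14: →12(L), so W
n=15: →13(L), so W
n=16: →12(L), so W
n=17: →13(L), so W
n=18: →16(W), 14(W) — all W, so L
n=19: →17(W), 15(W) — all W, so L
n=20: →18(L), so W
n=21: →19(L), so W
n=22: →18(L), so W
n=23: →19(L), so W
n=24: →22(W), 20(W) — all W, so L
n=25: →23(W), 21(W) — all W, so L
n=26: →24(L), so W
n=27: →25(L), so W
n=28: →24(L), so W
n=29: →25(L), so W
L entries with 1 ≤ n ≤ 29 (n=0 is outside the asked range and is not counted): n = 1, 6, 7, 12, 13, 18, 19, 24, 25; that makes 9.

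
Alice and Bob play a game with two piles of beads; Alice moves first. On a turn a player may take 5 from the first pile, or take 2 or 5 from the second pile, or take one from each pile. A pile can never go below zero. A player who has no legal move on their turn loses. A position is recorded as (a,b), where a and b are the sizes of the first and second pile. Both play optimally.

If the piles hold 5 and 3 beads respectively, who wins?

Bob wins.

Positions with no move are L. A position that does have a move is losing for the player to move precisely when every available move leads to a winning position for the opponent. Fill in the labels:
No move ever increases a pile, so every position that can arise here has a ≤ 5 and b ≤ 3; it is enough to label the cells with 0 ≤ a ≤ 5 and 0 ≤ b ≤ 3.
Every move lowers a or b (never raises either), so fill the grid row by row in increasing a, and left to right within a row: each cell's successors are then already labelled.
      b=0  b=1  b=2  b=3
a=0:    L    L    W    W
a=1:    L    W    W    L
a=2:    L    W    W    L
a=3:    L    W    W    L
a=4:    L    W    W    L
a=5:    W    W    L    L
Cells with no legal move (terminal, hence L): (0,0), (0,1), (1,0), (2,0), (3,0), (4,0).
The remaining L cells, each justified by listing all of its moves:
(1,3): moves to (1,1)(W), (0,2)(W); every one is W ⇒ L
(2,3): moves to (2,1)(W), (1,2)(W); every one is W ⇒ L
(3,3): moves to (3,1)(W), (2,2)(W); every one is W ⇒ L
(4,3): moves to (4,1)(W), (3,2)(W); every one is W ⇒ L
(5,2): moves to (0,2)(W), (5,0)(W), (4,1)(W); every one is W ⇒ L
(5,3): moves to (0,3)(W), (5,1)(W), (4,2)(W); every one is W ⇒ L
Every other cell has at least one move into one of the L cells above, so it is W.
The starting position (5,3) is L: whatever Alice does, the opponent receives a W position.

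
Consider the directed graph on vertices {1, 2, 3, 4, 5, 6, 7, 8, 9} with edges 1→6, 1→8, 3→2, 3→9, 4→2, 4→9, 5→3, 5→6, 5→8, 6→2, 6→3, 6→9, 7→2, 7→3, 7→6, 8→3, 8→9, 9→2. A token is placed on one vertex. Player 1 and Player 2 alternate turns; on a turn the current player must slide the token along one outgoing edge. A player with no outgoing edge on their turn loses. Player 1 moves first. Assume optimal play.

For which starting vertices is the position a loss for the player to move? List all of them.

Work bottom-up. With no move the player to move loses. Otherwise the position is W if at least one move leads to an L position for the opponent, and L if every move leads to a W.
Every edge goes from a vertex to one that appears earlier in the order 2, 9, 3, 6, 7, 8, 1, 5, 4, so processing vertices in that order labels each vertex after all of its successors.
2: no outgoing edge → L
9: →2(L), so W
3: →2(L), so W
6: →2(L), so W
7: →2(L), so W
8: →3(W), 9(W) — all W, so L
1: →8(L), so W
5: →8(L), so W
4: →2(L), so W
The losing starting vertices are exactly the entries labelled L in this table (2 of them).

2, 8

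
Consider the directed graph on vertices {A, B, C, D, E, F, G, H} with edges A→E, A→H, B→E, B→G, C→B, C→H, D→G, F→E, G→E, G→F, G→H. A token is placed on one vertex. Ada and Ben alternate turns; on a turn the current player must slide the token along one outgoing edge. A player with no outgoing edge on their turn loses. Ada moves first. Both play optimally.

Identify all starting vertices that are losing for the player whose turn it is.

D, E, H

Use the standard recursion: the mover loses at a terminal position; elsewhere, the mover wins exactly when some move hands the opponent an L position.
Every edge goes from a vertex to one that appears earlier in the order H, E, F, G, D, B, A, C, so processing vertices in that order labels each vertex after all of its successors.
H: no outgoing edge → L
E: no outgoing edge → L
F: can move to E, which is L ⇒ W
G: can move to E, which is L ⇒ W
D: the only move is to G(W), a W ⇒ L
B: can move to E, which is L ⇒ W
A: can move to E, which is L ⇒ W
C: can move to H, which is L ⇒ W
Reading off the rows marked L gives the requested list; there are 3 such vertices.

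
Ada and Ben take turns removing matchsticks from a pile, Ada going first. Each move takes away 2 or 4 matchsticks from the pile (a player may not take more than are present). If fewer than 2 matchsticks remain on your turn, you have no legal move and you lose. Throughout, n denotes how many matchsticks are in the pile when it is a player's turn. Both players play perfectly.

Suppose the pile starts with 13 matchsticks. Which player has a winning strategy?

Classify positions by backward induction: terminal positions (no move available) are L. From any other position, the mover wins iff some move reaches an L.
n=0: no move → L
n=1: no move → L
n=2: W (go to 0, an L position)
n=3: W (go to 1, an L position)
n=4: W (go to 0, an L position)
n=5: W (go to 1, an L position)
n=6: L (options 4(W), 2(W) are all W)
n=7: L (options 5(W), 3(W) are all W)
n=8: W (go to 6, an L position)
n=9: W (go to 7, an L position)
n=10: W (go to 6, an L position)
n=11: W (go to 7, an L position)
n=12: L (options 10(W), 8(W) are all W)
n=13: L (options 11(W), 9(W) are all W)
Every move from 13 reaches a W position, so the mover loses.

Ben wins.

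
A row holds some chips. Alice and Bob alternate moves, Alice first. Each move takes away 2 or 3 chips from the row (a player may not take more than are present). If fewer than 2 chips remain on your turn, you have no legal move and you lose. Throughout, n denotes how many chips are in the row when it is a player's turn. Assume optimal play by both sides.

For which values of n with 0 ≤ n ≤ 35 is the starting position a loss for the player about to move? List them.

Positions with no move are L. A position that does have a move is losing for the player to move precisely when every available move leads to a winning position for the opponent. Fill in the labels:
n=0: no move → L
n=1: no move → L
n=2: W (go to 0, an L position)
n=3: W (go to 1, an L position)
n=4: W (go to 1, an L position)
n=5: L (options 3(W), 2(W) are all W)
n=6: L (options 4(W), 3(W) are all W)
n=7: W (go to 5, an L position)
n=8: W (go to 6, an L position)
n=9: W (go to 6, an L position)
n=10: L (options 8(W), 7(W) are all W)
n=11: L (options 9(W), 8(W) are all W)
n=12: W (go to 10, an L position)
n=13: W (go to 11, an L position)
n=14: W (go to 11, an L position)
n=15: L (options 13(W), 12(W) are all W)
n=16: L (options 14(W), 13(W) are all W)
n=17: W (go to 15, an L position)
n=18: W (go to 16, an L position)
n=19: W (go to 16, an L position)
n=20: L (options 18(W), 17(W) are all W)
n=21: L (options 19(W), 18(W) are all W)
n=22: W (go to 20, an L position)
n=23: W (go to 21, an L position)
n=24: W (go to 21, an L position)
n=25: L (options 23(W), 22(W) are all W)
n=26: L (options 24(W), 23(W) are all W)
n=27: W (go to 25, an L position)
n=28: W (go to 26, an L position)
n=29: W (go to 26, an L position)
n=30: L (options 28(W), 27(W) are all W)
n=31: L (options 29(W), 28(W) are all W)
n=32: W (go to 30, an L position)
n=33: W (go to 31, an L position)
n=34: W (go to 31, an L position)
n=35: L (options 33(W), 32(W) are all W)
Reading off the rows marked L gives the requested list; there are 15 such values of n.

0, 1, 5, 6, 10, 11, 15, 16, 20, 21, 25, 26, 30, 31, 35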